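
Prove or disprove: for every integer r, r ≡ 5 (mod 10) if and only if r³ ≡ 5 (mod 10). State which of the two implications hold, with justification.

The biconditional holds.

(⟹) Suppose r ≡ 5 (mod 10). Write r = 10j + 5. Then (10j + 5)³ = 1000j³ + 1500j² + 750j + 125 = 10(100j³ + 150j² + 75j + 12) + 5, so r³ ≡ 5 (mod 10).

(⟸) Conversely, suppose r³ ≡ 5 (mod 10). The only residue r in {0, …, 9} with r³ ≡ 5 (mod 10) is r = 5, so r ≡ 5 (mod 10).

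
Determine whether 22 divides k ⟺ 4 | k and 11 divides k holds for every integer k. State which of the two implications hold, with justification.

Only the reverse direction holds.

(⟹) This fails: take k = 22. Certainly 22 ∣ 22, but 4 ∤ 22.

(⟸) Suppose 4 ∣ k and 11 ∣ k. Any common multiple of 4 and 11 is a multiple of their lcm; here gcd(4, 11) = 1, so lcm(4, 11) = 4·11 = 44, so 44 ∣ k. Since 22 ∣ 44, it follows that 22 ∣ k.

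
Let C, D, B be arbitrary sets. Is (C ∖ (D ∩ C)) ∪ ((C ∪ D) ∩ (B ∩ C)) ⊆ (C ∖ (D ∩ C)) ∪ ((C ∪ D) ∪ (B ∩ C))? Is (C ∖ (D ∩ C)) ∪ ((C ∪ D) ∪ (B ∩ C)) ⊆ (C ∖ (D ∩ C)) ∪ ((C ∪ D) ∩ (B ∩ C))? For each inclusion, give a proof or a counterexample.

(⊆) Let x ∈ (C ∖ (D ∩ C)) ∪ ((C ∪ D) ∩ (B ∩ C)). Then either x ∈ C and x ∉ D, B; or x ∈ C ∩ B and x ∉ D; or x ∈ C ∩ D ∩ B. In each case x ∈ (C ∖ (D ∩ C)) ∪ ((C ∪ D) ∪ (B ∩ C)), so (C ∖ (D ∩ C)) ∪ ((C ∪ D) ∩ (B ∩ C)) ⊆ (C ∖ (D ∩ C)) ∪ ((C ∪ D) ∪ (B ∩ C)).

(⊇) This inclusion fails. Take C = ∅, D = {1}, B = ∅; then 1 ∈ (C ∖ (D ∩ C)) ∪ ((C ∪ D) ∪ (B ∩ C)) but 1 ∉ (C ∖ (D ∩ C)) ∪ ((C ∪ D) ∩ (B ∩ C)).

Only the forward inclusion holds.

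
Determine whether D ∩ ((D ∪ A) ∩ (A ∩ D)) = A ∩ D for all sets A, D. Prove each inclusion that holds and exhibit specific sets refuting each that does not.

Both inclusions hold.

(⟹) Let x ∈ D ∩ ((D ∪ A) ∩ (A ∩ D)). Then x ∈ A ∩ D, from which x ∈ A ∩ D.

(⟸) Let x ∈ A ∩ D. Then x ∈ A ∩ D, from which x ∈ D ∩ ((D ∪ A) ∩ (A ∩ D)).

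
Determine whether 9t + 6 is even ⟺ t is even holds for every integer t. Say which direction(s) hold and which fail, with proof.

(⇒) Suppose 9t + 6 is even. Since 9 is odd, 9t and t have the same parity, so 9t + 6 ≡ t + 6 (mod 2). As 6 is even, 9t + 6 is even exactly when t is even. Thus t is even.

(⇐) Conversely, suppose t is even; write t = 2j. Then 9t + 6 = 9·(2j) + 6 = 2·9j + 6, which is even.

The biconditional holds.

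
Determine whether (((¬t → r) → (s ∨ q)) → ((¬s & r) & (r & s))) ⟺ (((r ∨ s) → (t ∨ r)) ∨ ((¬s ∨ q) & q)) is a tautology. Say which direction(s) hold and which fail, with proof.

The forward direction holds; the converse fails.

[⇒] Assume the antecedent. If t is true, the consequent reduces to true regardless of the other variables. If t is false, the antecedent forces (q = F, t = F, s = F, r = T), and the consequent holds there. Either way the consequent holds.

[⇐] This fails. Under q = F, t = F, s = F, r = F, the left side is false but the right side is true.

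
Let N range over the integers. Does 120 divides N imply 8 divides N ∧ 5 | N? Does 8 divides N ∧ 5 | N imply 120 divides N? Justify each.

(→) If 120 ∣ N, write N = 120q. Since 120 = 15·8, N = 8·(15q), so 8 ∣ N; and since 120 = 24·5, N = 5·(24q), so 5 ∣ N.

(←) This fails: take N = 40. Both 8 ∣ 40 and 5 ∣ 40, yet 40 is not a multiple of 120 (since 40 = 0·120 + 40), so 120 ∤ 40.

(⇒) holds; (⇐) fails.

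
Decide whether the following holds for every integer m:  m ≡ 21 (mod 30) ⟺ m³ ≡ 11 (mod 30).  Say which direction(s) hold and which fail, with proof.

(⇒) This fails: take m = 21. Then 21 ≡ 21 (mod 30), but 21³ = 9261 ≡ 21 (mod 30), not 11.

(⇐) This fails: take m = 11. Then 11³ = 1331 ≡ 11 (mod 30), yet 11 ≡ 11 (mod 30), not 21.

Both directions fail.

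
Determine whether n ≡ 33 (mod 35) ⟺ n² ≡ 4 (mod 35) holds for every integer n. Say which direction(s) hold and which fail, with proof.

Forward direction. Suppose n ≡ 33 (mod 35). Write n = 35j + 33. Then (35j + 33)² = 1225j² + 2310j + 1089 = 35(35j² + 66j + 31) + 4, so n² ≡ 4 (mod 35).

Converse. This fails: take n = 2. Then 2² = 4 ≡ 4 (mod 35), yet 2 ≡ 2 (mod 35), not 33.

Not equivalent: only (⇒) holds.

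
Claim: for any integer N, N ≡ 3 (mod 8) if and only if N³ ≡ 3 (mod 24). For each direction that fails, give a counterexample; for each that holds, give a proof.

(→) This fails: take N = 11. Then 11 ≡ 3 (mod 8), but 11³ = 1331 ≡ 11 (mod 24), not 3.

(←) Conversely, the residues r modulo 24 with r³ ≡ 3 (mod 24) are exactly {3}, and each is ≡ 3 (mod 8).

(⇒) fails; (⇐) holds.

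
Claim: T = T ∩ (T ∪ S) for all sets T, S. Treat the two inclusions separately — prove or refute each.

Both inclusions hold; the sets are equal.

Forward inclusion. Let x ∈ T. Then either x ∈ T and x ∉ S; or x ∈ T ∩ S. In each case x ∈ T ∩ (T ∪ S), so T ⊆ T ∩ (T ∪ S).

Reverse inclusion. Let x ∈ T ∩ (T ∪ S). Then either x ∈ T and x ∉ S; or x ∈ T ∩ S. In each case x ∈ T, so T ∩ (T ∪ S) ⊆ T.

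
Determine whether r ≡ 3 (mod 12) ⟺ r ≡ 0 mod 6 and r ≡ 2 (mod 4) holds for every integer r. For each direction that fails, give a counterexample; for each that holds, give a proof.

Neither implication holds.

Forward direction. This fails: r = 3 gives 3 ≡ 3 (mod 12) but 3 ≡ 3 (mod 6), so the conjunction on the right does not hold.

Converse. This fails: r = 6 satisfies both congruences on the right (6 ≡ 0 mod 6 and 6 ≡ 2 mod 4) yet 6 ≡ 6 (mod 12), not 3.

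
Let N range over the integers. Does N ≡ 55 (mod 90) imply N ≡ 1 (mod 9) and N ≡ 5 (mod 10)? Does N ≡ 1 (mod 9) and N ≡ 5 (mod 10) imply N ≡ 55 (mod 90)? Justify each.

(⟹) Suppose N ≡ 55 (mod 90); write N = 90j + 55. Since 9 ∣ 90, reducing mod 9 gives N ≡ 55 ≡ 1 (mod 9); since 10 ∣ 90, reducing mod 10 gives N ≡ 55 ≡ 5 (mod 10).

(⟸) Conversely, if N ≡ 1 (mod 9) and N ≡ 5 (mod 10), then by the Chinese remainder theorem N ≡ 55 (mod 90). This is exactly N ≡ 55 (mod 90).

Both implications hold.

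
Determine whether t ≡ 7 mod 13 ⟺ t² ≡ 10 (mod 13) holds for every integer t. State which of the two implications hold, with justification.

[⇒] Suppose t ≡ 7 mod 13. Write t = 13j + 7. Then (13j + 7)² = 169j² + 182j + 49 = 13(13j² + 14j + 3) + 10, so t² ≡ 10 (mod 13).

[⇐] This fails: take t = 6. Then 6² = 36 ≡ 10 (mod 13), yet 6 ≡ 6 (mod 13), not 7.

Only the forward direction holds.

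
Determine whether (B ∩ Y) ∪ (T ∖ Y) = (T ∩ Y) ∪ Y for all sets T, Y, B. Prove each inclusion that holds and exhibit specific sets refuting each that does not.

(⟹) This inclusion fails. Take T = {1}, Y = ∅, B = ∅; then 1 ∈ (B ∩ Y) ∪ (T ∖ Y) but 1 ∉ (T ∩ Y) ∪ Y.

(⟸) This inclusion fails. Take T = ∅, Y = {1}, B = ∅; then 1 ∈ (T ∩ Y) ∪ Y but 1 ∉ (B ∩ Y) ∪ (T ∖ Y).

(⊆) fails and (⊇) fails.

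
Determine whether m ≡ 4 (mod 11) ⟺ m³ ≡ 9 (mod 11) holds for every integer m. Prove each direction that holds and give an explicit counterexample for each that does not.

(→) Suppose m ≡ 4 (mod 11). Write m = 11j + 4. Then (11j + 4)³ = 1331j³ + 1452j² + 528j + 64 = 11(121j³ + 132j² + 48j + 5) + 9, so m³ ≡ 9 (mod 11).

(←) Conversely, suppose m³ ≡ 9 (mod 11). The only residue r in {0, …, 10} with r³ ≡ 9 (mod 11) is r = 4, so m ≡ 4 (mod 11).

Equivalent; both directions hold.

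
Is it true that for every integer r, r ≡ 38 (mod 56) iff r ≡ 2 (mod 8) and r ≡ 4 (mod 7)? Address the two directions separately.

(⇒) fails and (⇐) fails.

[⇒] This fails: r = 38 gives 38 ≡ 38 (mod 56) but 38 ≡ 6 (mod 8), so the conjunction on the right does not hold.

[⇐] This fails: r = 18 satisfies both congruences on the right (18 ≡ 2 mod 8 and 18 ≡ 4 mod 7) yet 18 ≡ 18 (mod 56), not 38.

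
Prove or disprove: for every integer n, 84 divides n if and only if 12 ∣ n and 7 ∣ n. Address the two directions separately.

Both implications hold.

Forward direction. If 84 ∣ n, write n = 84q. Since 84 = 7·12, n = 12·(7q), so 12 ∣ n; and since 84 = 12·7, n = 7·(12q), so 7 ∣ n.

Converse. Suppose 12 ∣ n and 7 ∣ n. Any common multiple of 12 and 7 is a multiple of their lcm; here gcd(12, 7) = 1, so lcm(12, 7) = 12·7 = 84, so 84 ∣ n.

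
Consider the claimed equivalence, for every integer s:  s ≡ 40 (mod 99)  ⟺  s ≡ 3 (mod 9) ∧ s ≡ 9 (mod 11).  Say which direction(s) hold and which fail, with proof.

(⇒) fails and (⇐) fails.

(→) This fails: s = 40 gives 40 ≡ 40 (mod 99) but 40 ≡ 4 (mod 9), so the conjunction on the right does not hold.

(←) This fails: s = 75 satisfies both congruences on the right (75 ≡ 3 mod 9 and 75 ≡ 9 mod 11) yet 75 ≡ 75 (mod 99), not 40.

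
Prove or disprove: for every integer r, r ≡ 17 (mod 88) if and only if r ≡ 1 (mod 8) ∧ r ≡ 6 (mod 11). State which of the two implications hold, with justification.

[⇒] Suppose r ≡ 17 (mod 88); write r = 88j + 17. Since 8 ∣ 88, reducing mod 8 gives r ≡ 17 ≡ 1 (mod 8); since 11 ∣ 88, reducing mod 11 gives r ≡ 17 ≡ 6 (mod 11).

[⇐] Conversely, if r ≡ 1 (mod 8) and r ≡ 6 (mod 11), then by the Chinese remainder theorem r ≡ 17 (mod 88). This is exactly r ≡ 17 (mod 88).

Both directions hold; the statement is true.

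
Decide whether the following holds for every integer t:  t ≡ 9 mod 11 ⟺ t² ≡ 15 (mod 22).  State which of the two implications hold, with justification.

Neither implication holds.

(→) This fails: take t = 20. Then 20 ≡ 9 (mod 11), but 20² = 400 ≡ 4 (mod 22), not 15.

(←) This fails: take t = 13. Then 13² = 169 ≡ 15 (mod 22), yet 13 ≡ 2 (mod 11), not 9.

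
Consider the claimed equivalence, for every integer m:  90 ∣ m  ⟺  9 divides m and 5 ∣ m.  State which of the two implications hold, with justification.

[⇐] This fails: take m = 45. Both 9 ∣ 45 and 5 ∣ 45, yet 45 is not a multiple of 90 (since 45 = 0·90 + 45), so 90 ∤ 45.

[⇒] If 90 ∣ m, write m = 90q. Since 90 = 10·9, m = 9·(10q), so 9 ∣ m; and since 90 = 18·5, m = 5·(18q), so 5 ∣ m.

(⇒) holds; (⇐) fails.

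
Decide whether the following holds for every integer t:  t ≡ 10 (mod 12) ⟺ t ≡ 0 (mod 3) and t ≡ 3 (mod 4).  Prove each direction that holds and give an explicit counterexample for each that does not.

(→) This fails: t = 10 gives 10 ≡ 10 (mod 12) but 10 ≡ 1 (mod 3), so the conjunction on the right does not hold.

(←) This fails: t = 3 satisfies both congruences on the right (3 ≡ 0 mod 3 and 3 ≡ 3 mod 4) yet 3 ≡ 3 (mod 12), not 10.

Neither direction holds.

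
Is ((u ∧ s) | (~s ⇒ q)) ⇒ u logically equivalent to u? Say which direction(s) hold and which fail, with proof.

[⇒] This fails. Under u = F, q = F, s = F, the left side is true but the right side is false.

[⇐] Assume the antecedent. If u is true, ((u ∧ s) | (~s ⇒ q)) ⇒ u reduces to true regardless of the other variables. If u is false, the antecedent cannot hold. Either way ((u ∧ s) | (~s ⇒ q)) ⇒ u holds.

Only the converse holds.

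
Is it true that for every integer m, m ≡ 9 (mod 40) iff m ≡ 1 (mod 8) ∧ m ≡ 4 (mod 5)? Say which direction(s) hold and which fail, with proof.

[⇐] If m ≡ 1 (mod 8) and m ≡ 4 (mod 5), then by the Chinese remainder theorem m ≡ 9 (mod 40). This is exactly m ≡ 9 (mod 40).

[⇒] Suppose m ≡ 9 (mod 40); write m = 40j + 9. Since 8 ∣ 40, reducing mod 8 gives m ≡ 9 ≡ 1 (mod 8); since 5 ∣ 40, reducing mod 5 gives m ≡ 9 ≡ 4 (mod 5).

Both directions hold.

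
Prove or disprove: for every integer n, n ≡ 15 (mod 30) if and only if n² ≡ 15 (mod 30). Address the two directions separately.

Equivalent; both directions hold.

(⟹) Suppose n ≡ 15 (mod 30). Write n = 30j + 15. Then (30j + 15)² = 900j² + 900j + 225 = 30(30j² + 30j + 7) + 15, so n² ≡ 15 (mod 30).

(⟸) Conversely, suppose n² ≡ 15 (mod 30). The only residue r in {0, …, 29} with r² ≡ 15 (mod 30) is r = 15, so n ≡ 15 (mod 30).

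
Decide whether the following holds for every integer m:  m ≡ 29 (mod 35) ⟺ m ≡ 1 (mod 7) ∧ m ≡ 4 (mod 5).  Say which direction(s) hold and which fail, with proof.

(→) Suppose m ≡ 29 (mod 35); write m = 35j + 29. Since 7 ∣ 35, reducing mod 7 gives m ≡ 29 ≡ 1 (mod 7); since 5 ∣ 35, reducing mod 5 gives m ≡ 29 ≡ 4 (mod 5).

(←) Conversely, if m ≡ 1 (mod 7) and m ≡ 4 (mod 5), then by the Chinese remainder theorem m ≡ 29 (mod 35). This is exactly m ≡ 29 (mod 35).

Both implications hold.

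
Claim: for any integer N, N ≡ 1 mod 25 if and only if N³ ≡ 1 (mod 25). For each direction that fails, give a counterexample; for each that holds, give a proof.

The biconditional holds.

(→) Suppose N ≡ 1 mod 25. Write N = 25j + 1. Then (25j + 1)³ = 15625j³ + 1875j² + 75j + 1 = 25(625j³ + 75j² + 3j) + 1, so N³ ≡ 1 (mod 25).

(←) Conversely, suppose N³ ≡ 1 (mod 25). The only residue r in {0, …, 24} with r³ ≡ 1 (mod 25) is r = 1, so N ≡ 1 (mod 25).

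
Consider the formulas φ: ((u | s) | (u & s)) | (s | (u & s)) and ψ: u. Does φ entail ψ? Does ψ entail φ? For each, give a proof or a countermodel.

(⟹) This fails. Under s = T, u = F, the left side is true but the right side is false.

(⟸) Assume the antecedent. If s is true, the consequent reduces to true regardless of the other variables. If s is false, the antecedent forces (s = F, u = T), and the consequent holds there. Either way the consequent holds.

The forward direction fails; the converse holds.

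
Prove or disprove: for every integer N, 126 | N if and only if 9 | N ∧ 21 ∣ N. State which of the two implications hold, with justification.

(→) If 126 ∣ N, write N = 126q. Since 126 = 14·9, N = 9·(14q), so 9 ∣ N; and since 126 = 6·21, N = 21·(6q), so 21 ∣ N.

(←) This fails: take N = 63. Both 9 ∣ 63 and 21 ∣ 63, yet 63 is not a multiple of 126 (since 63 = 0·126 + 63), so 126 ∤ 63.

Only the forward direction holds.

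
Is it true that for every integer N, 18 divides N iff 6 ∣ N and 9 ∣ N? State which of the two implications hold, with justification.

(→) If 18 ∣ N, write N = 18q. Since 18 = 3·6, N = 6·(3q), so 6 ∣ N; and since 18 = 2·9, N = 9·(2q), so 9 ∣ N.

(←) Suppose 6 ∣ N and 9 ∣ N. Any common multiple of 6 and 9 is a multiple of their lcm; here lcm(6, 9) = 6·9/gcd(6, 9) = 54/3 = 18, so 18 ∣ N.

Both directions hold.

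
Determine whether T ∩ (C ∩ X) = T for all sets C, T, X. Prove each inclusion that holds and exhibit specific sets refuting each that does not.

(⊇) This inclusion fails. Take C = ∅, T = {1}, X = ∅; then 1 ∈ T but 1 ∉ T ∩ (C ∩ X).

(⊆) Let x ∈ T ∩ (C ∩ X). Then x ∈ C ∩ T ∩ X, from which x ∈ T.

The sets are not equal: only the forward inclusion holds.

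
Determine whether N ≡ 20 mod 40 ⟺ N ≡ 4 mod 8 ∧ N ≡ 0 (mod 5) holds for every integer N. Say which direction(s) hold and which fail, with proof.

(⇒) Suppose N ≡ 20 (mod 40); write N = 40j + 20. Since 8 ∣ 40, reducing mod 8 gives N ≡ 20 ≡ 4 (mod 8); since 5 ∣ 40, reducing mod 5 gives N ≡ 20 ≡ 0 (mod 5).

(⇐) Conversely, if N ≡ 4 (mod 8) and N ≡ 0 (mod 5), then by the Chinese remainder theorem N ≡ 20 (mod 40). This is exactly N ≡ 20 (mod 40).

Equivalent; both directions hold.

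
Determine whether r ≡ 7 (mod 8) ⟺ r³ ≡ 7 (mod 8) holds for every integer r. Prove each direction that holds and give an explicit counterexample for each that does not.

(←) Suppose r³ ≡ 7 (mod 8). The only residue r in {0, …, 7} with r³ ≡ 7 (mod 8) is r = 7, so r ≡ 7 (mod 8).

(→) Suppose r ≡ 7 (mod 8). Write r = 8j + 7. Then (8j + 7)³ = 512j³ + 1344j² + 1176j + 343 = 8(64j³ + 168j² + 147j + 42) + 7, so r³ ≡ 7 (mod 8).

Both implications hold.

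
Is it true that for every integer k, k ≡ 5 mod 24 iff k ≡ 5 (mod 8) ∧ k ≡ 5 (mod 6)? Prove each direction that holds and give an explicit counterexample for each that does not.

Converse. If k ≡ 5 (mod 8) and k ≡ 5 (mod 6), then by the Chinese remainder theorem k ≡ 5 (mod 24). This is exactly k ≡ 5 (mod 24).

Forward direction. Suppose k ≡ 5 (mod 24); write k = 24j + 5. Since 8 ∣ 24, reducing mod 8 gives k ≡ 5 (mod 8); since 6 ∣ 24, reducing mod 6 gives k ≡ 5 (mod 6).

The biconditional holds.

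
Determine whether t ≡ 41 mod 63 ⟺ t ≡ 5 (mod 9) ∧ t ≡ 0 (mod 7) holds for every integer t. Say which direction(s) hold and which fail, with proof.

[⇒] This fails: t = 41 gives 41 ≡ 41 (mod 63) but 41 ≡ 6 (mod 7), so the conjunction on the right does not hold.

[⇐] This fails: t = 14 satisfies both congruences on the right (14 ≡ 5 mod 9 and 14 ≡ 0 mod 7) yet 14 ≡ 14 (mod 63), not 41.

Neither implication holds.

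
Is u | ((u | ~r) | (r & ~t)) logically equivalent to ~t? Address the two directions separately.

(→) This fails. Under t = T, r = F, u = F, the left side is true but the right side is false.

(←) Assume the antecedent. If t is true, the antecedent cannot hold. If t is false, u | ((u | ~r) | (r & ~t)) reduces to true regardless of the other variables. Either way u | ((u | ~r) | (r & ~t)) holds.

Not equivalent: only (⇐) holds.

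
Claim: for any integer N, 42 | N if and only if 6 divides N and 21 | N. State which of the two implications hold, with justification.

Both implications hold.

(⇒) If 42 ∣ N, write N = 42q. Since 42 = 7·6, N = 6·(7q), so 6 ∣ N; and since 42 = 2·21, N = 21·(2q), so 21 ∣ N.

(⇐) Suppose 6 ∣ N and 21 ∣ N. Any common multiple of 6 and 21 is a multiple of their lcm; here lcm(6, 21) = 6·21/gcd(6, 21) = 126/3 = 42, so 42 ∣ N.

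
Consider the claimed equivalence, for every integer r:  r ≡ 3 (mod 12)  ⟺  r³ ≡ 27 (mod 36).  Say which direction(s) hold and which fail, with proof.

[⇒] Suppose r ≡ 3 (mod 12). Working modulo 36, r ∈ {3, 15, 27}; for each such r, r³ ≡ 27 (mod 36).

[⇐] Conversely, the residues r modulo 36 with r³ ≡ 27 (mod 36) are exactly {3, 15, 27}, and each is ≡ 3 (mod 12).

Both implications hold.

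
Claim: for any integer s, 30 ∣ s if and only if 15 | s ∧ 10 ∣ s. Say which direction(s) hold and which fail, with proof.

Both implications hold.

Forward direction. If 30 ∣ s, write s = 30q. Since 30 = 2·15, s = 15·(2q), so 15 ∣ s; and since 30 = 3·10, s = 10·(3q), so 10 ∣ s.

Converse. Suppose 15 ∣ s and 10 ∣ s. Any common multiple of 15 and 10 is a multiple of their lcm; here lcm(15, 10) = 15·10/gcd(15, 10) = 150/5 = 30, so 30 ∣ s.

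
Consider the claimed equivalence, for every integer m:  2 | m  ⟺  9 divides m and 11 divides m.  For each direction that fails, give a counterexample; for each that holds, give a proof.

Both directions fail.

Forward direction. This fails: take m = 2. Certainly 2 ∣ 2, but 9 ∤ 2.

Converse. This fails: take m = 99. Both 9 ∣ 99 and 11 ∣ 99, yet 99 is not a multiple of 2 (since 99 = 49·2 + 1), so 2 ∤ 99.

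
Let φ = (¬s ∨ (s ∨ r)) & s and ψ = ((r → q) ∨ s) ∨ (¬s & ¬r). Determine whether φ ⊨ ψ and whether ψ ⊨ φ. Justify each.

(⇒) holds; (⇐) fails.

(⇒) Assume the antecedent. If r is true, the antecedent forces (r = T, q = F, s = T) or (r = T, q = T, s = T), and ((r → q) ∨ s) ∨ (¬s & ¬r) holds there. If r is false, ((r → q) ∨ s) ∨ (¬s & ¬r) reduces to true regardless of the other variables. Either way ((r → q) ∨ s) ∨ (¬s & ¬r) holds.

(⇐) This fails. Under r = F, q = F, s = F, the left side is false but the right side is true.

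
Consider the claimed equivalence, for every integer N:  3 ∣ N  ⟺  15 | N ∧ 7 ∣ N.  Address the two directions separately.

Not equivalent: only (⇐) holds.

(⟹) This fails: take N = 3. Certainly 3 ∣ 3, but 15 ∤ 3.

(⟸) Suppose 15 ∣ N and 7 ∣ N. Any common multiple of 15 and 7 is a multiple of their lcm; here gcd(15, 7) = 1, so lcm(15, 7) = 15·7 = 105, so 105 ∣ N. Since 3 ∣ 105, it follows that 3 ∣ N.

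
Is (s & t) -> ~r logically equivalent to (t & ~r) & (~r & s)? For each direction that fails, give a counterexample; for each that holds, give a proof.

The forward direction fails; the converse holds.

[⇒] This fails. Under r = F, t = F, s = F, the left side is true but the right side is false.

[⇐] Assume the antecedent. If r is true, the antecedent cannot hold. If r is false, (s & t) -> ~r reduces to true regardless of the other variables. Either way (s & t) -> ~r holds.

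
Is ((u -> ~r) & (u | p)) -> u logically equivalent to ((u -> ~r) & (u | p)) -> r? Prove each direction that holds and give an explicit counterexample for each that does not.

Forward direction. This fails. Under r = F, u = T, p = F, the left side is true but the right side is false.

Converse. This fails. Under r = T, u = F, p = T, the left side is false but the right side is true.

Neither direction holds.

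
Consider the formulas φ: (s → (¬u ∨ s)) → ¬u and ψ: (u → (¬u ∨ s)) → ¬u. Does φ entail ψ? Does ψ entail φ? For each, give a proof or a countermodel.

Forward direction. Assume the antecedent. If s is true, the antecedent forces (s = T, u = F), and (u → (¬u ∨ s)) → ¬u holds there. If s is false, (u → (¬u ∨ s)) → ¬u reduces to true regardless of the other variables. Either way (u → (¬u ∨ s)) → ¬u holds.

Converse. This fails. Under s = F, u = T, the left side is false but the right side is true.

Only the forward implication holds.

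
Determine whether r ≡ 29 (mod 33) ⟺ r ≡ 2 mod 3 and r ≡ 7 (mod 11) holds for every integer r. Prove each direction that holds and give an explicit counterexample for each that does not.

The biconditional holds.

Forward direction. Suppose r ≡ 29 (mod 33); write r = 33j + 29. Since 3 ∣ 33, reducing mod 3 gives r ≡ 29 ≡ 2 (mod 3); since 11 ∣ 33, reducing mod 11 gives r ≡ 29 ≡ 7 (mod 11).

Converse. If r ≡ 2 (mod 3) and r ≡ 7 (mod 11), then by the Chinese remainder theorem r ≡ 29 (mod 33). This is exactly r ≡ 29 (mod 33).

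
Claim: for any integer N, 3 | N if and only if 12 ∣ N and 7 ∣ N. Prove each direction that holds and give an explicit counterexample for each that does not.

(⇒) fails; (⇐) holds.

(⇒) This fails: take N = 3. Certainly 3 ∣ 3, but 12 ∤ 3.

(⇐) Suppose 12 ∣ N and 7 ∣ N. Any common multiple of 12 and 7 is a multiple of their lcm; here gcd(12, 7) = 1, so lcm(12, 7) = 12·7 = 84, so 84 ∣ N. Since 3 ∣ 84, it follows that 3 ∣ N.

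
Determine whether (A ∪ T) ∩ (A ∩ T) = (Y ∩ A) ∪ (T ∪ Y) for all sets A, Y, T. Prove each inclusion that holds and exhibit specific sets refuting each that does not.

The sets are not equal: only the forward inclusion holds.

(⟹) Let x ∈ (A ∪ T) ∩ (A ∩ T). Then either x ∈ A ∩ T and x ∉ Y; or x ∈ A ∩ Y ∩ T. In each case x ∈ (Y ∩ A) ∪ (T ∪ Y), so (A ∪ T) ∩ (A ∩ T) ⊆ (Y ∩ A) ∪ (T ∪ Y).

(⟸) This inclusion fails. Take A = ∅, Y = {1}, T = ∅; then 1 ∈ (Y ∩ A) ∪ (T ∪ Y) but 1 ∉ (A ∪ T) ∩ (A ∩ T).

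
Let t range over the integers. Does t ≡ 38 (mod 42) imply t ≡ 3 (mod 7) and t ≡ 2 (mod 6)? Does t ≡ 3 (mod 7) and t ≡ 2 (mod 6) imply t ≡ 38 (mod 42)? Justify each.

(⇒) Suppose t ≡ 38 (mod 42); write t = 42j + 38. Since 7 ∣ 42, reducing mod 7 gives t ≡ 38 ≡ 3 (mod 7); since 6 ∣ 42, reducing mod 6 gives t ≡ 38 ≡ 2 (mod 6).

(⇐) Conversely, if t ≡ 3 (mod 7) and t ≡ 2 (mod 6), then by the Chinese remainder theorem t ≡ 38 (mod 42). This is exactly t ≡ 38 (mod 42).

Both directions hold.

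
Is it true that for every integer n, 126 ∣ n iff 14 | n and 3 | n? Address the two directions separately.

(⟹) If 126 ∣ n, write n = 126q. Since 126 = 9·14, n = 14·(9q), so 14 ∣ n; and since 126 = 42·3, n = 3·(42q), so 3 ∣ n.

(⟸) This fails: take n = 42. Both 14 ∣ 42 and 3 ∣ 42, yet 42 is not a multiple of 126 (since 42 = 0·126 + 42), so 126 ∤ 42.

Only the forward implication holds.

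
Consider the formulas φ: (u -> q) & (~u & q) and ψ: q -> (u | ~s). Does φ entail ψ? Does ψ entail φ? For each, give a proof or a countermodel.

[⇒] This fails. Under q = T, s = T, u = F, the left side is true but the right side is false.

[⇐] This fails. Under q = F, s = F, u = F, the left side is false but the right side is true.

Neither implication holds.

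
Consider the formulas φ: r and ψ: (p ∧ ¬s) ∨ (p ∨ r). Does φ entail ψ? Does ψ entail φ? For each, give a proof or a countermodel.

Forward direction. Assume the antecedent. If p is true, (p ∧ ¬s) ∨ (p ∨ r) reduces to true regardless of the other variables. If p is false, the antecedent forces (p = F, s = F, r = T) or (p = F, s = T, r = T), and (p ∧ ¬s) ∨ (p ∨ r) holds there. Either way (p ∧ ¬s) ∨ (p ∨ r) holds.

Converse. This fails. Under p = T, s = F, r = F, the left side is false but the right side is true.

Only the forward implication holds.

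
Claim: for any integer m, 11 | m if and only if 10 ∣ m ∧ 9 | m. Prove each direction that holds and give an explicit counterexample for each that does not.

(⇒) fails and (⇐) fails.

(⇒) This fails: take m = 11. Certainly 11 ∣ 11, but 10 ∤ 11.

(⇐) This fails: take m = 90. Both 10 ∣ 90 and 9 ∣ 90, yet 90 is not a multiple of 11 (since 90 = 8·11 + 2), so 11 ∤ 90.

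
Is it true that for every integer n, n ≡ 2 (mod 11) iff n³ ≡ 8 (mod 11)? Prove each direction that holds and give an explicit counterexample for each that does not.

Both directions hold.

[⇒] Suppose n ≡ 2 (mod 11). Write n = 11j + 2. Then (11j + 2)³ = 1331j³ + 726j² + 132j + 8 = 11(121j³ + 66j² + 12j) + 8, so n³ ≡ 8 (mod 11).

[⇐] Conversely, suppose n³ ≡ 8 (mod 11). The only residue r in {0, …, 10} with r³ ≡ 8 (mod 11) is r = 2, so n ≡ 2 (mod 11).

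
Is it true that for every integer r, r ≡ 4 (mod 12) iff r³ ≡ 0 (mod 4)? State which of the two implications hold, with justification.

Forward direction. Suppose r ≡ 4 (mod 12). Then r³ ≡ 4³ = 64 (mod 12), and since 4 ∣ 12, also r³ ≡ 0 (mod 4).

Converse. This fails: take r = 0. Then 0³ = 0 ≡ 0 (mod 4), yet 0 ≡ 0 (mod 12), not 4.

(⇒) holds; (⇐) fails.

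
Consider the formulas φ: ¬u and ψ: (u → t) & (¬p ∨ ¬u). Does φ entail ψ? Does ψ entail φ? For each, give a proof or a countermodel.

Only the forward direction holds.

Forward direction. Assume the antecedent. If u is true, the antecedent cannot hold. If u is false, (u → t) & (¬p ∨ ¬u) reduces to true regardless of the other variables. Either way (u → t) & (¬p ∨ ¬u) holds.

Converse. This fails. Under u = T, t = T, p = F, the left side is false but the right side is true.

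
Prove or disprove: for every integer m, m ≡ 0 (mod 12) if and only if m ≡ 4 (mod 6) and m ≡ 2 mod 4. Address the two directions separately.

Both directions fail.

Forward direction. This fails: m = 0 gives 0 ≡ 0 (mod 12) but 0 ≡ 0 (mod 6), so the conjunction on the right does not hold.

Converse. This fails: m = 10 satisfies both congruences on the right (10 ≡ 4 mod 6 and 10 ≡ 2 mod 4) yet 10 ≡ 10 (mod 12), not 0.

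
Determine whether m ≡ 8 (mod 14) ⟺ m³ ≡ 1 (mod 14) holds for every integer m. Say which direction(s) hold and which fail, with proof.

Both directions fail.

(→) This fails: take m = 8. Then 8 ≡ 8 (mod 14), but 8³ = 512 ≡ 8 (mod 14), not 1.

(←) This fails: take m = 1. Then 1³ = 1 ≡ 1 (mod 14), yet 1 ≡ 1 (mod 14), not 8.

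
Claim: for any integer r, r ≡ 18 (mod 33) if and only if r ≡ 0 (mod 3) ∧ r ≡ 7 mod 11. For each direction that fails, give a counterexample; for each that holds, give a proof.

Forward direction. Suppose r ≡ 18 (mod 33); write r = 33j + 18. Since 3 ∣ 33, reducing mod 3 gives r ≡ 18 ≡ 0 (mod 3); since 11 ∣ 33, reducing mod 11 gives r ≡ 18 ≡ 7 (mod 11).

Converse. If r ≡ 0 (mod 3) and r ≡ 7 (mod 11), then by the Chinese remainder theorem r ≡ 18 (mod 33). This is exactly r ≡ 18 (mod 33).

Both directions hold.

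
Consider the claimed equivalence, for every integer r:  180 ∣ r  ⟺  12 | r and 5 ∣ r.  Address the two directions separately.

Only the forward implication holds.

(⟹) If 180 ∣ r, write r = 180q. Since 180 = 15·12, r = 12·(15q), so 12 ∣ r; and since 180 = 36·5, r = 5·(36q), so 5 ∣ r.

(⟸) This fails: take r = 60. Both 12 ∣ 60 and 5 ∣ 60, yet 60 is not a multiple of 180 (since 60 = 0·180 + 60), so 180 ∤ 60.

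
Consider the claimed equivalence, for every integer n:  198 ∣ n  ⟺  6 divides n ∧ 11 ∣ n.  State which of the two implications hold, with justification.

[⇒] If 198 ∣ n, write n = 198q. Since 198 = 33·6, n = 6·(33q), so 6 ∣ n; and since 198 = 18·11, n = 11·(18q), so 11 ∣ n.

[⇐] This fails: take n = 66. Both 6 ∣ 66 and 11 ∣ 66, yet 66 is not a multiple of 198 (since 66 = 0·198 + 66), so 198 ∤ 66.

Only the forward implication holds.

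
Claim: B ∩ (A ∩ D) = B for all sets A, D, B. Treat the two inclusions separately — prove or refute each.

(⟸) This inclusion fails. Take A = ∅, D = ∅, B = {1}; then 1 ∈ B but 1 ∉ B ∩ (A ∩ D).

(⟹) Let x ∈ B ∩ (A ∩ D). Then x ∈ A ∩ D ∩ B, from which x ∈ B.

Only the forward inclusion holds.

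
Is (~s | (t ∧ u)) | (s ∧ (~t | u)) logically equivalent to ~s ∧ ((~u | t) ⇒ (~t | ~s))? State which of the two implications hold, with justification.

(→) This fails. Under t = F, u = F, s = T, the left side is true but the right side is false.

(←) Assume the antecedent. If t is true, the antecedent forces (t = T, u = F, s = F) or (t = T, u = T, s = F), and the consequent holds there. If t is false, the consequent reduces to true regardless of the other variables. Either way the consequent holds.

Only the reverse direction holds.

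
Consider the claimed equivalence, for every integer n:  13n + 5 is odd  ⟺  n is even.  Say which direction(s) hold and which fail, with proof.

The biconditional holds.

(←) Suppose n is even; write n = 2j. Then 13n + 5 = 13·(2j) + 5 = 2·13j + 5, which is odd.

(→) Suppose 13n + 5 is odd. Since 13 is odd, 13n and n have the same parity, so 13n + 5 ≡ n + 5 (mod 2). As 5 is odd, 13n + 5 is odd exactly when n is even. Thus n is even.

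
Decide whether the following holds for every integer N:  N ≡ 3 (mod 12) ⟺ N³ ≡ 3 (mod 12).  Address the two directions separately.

(⇒) Suppose N ≡ 3 (mod 12). Write N = 12j + 3. Then (12j + 3)³ = 1728j³ + 1296j² + 324j + 27 = 12(144j³ + 108j² + 27j + 2) + 3, so N³ ≡ 3 (mod 12).

(⇐) For the converse, argue contrapositively. If N ≢ 3 (mod 12), then N is congruent to one of 0, 1, 2, 4, 5, 6, 7, 8, 9, 10, 11 modulo 12, and these give N³ ≡ 0, 1, 8, 4, 5, 0, 7, 8, 9, 4, 11 respectively — never 3.

Both directions hold.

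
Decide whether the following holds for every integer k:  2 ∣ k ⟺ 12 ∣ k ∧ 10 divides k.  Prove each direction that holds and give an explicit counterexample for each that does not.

Forward direction. This fails: take k = 2. Certainly 2 ∣ 2, but 12 ∤ 2.

Converse. Suppose 12 ∣ k and 10 ∣ k. Any common multiple of 12 and 10 is a multiple of their lcm; here lcm(12, 10) = 12·10/gcd(12, 10) = 120/2 = 60, so 60 ∣ k. Since 2 ∣ 60, it follows that 2 ∣ k.

Only the converse holds.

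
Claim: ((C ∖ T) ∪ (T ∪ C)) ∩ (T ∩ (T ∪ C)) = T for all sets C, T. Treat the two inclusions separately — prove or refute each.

Both inclusions hold; the sets are equal.

(⟸) Let x ∈ T. Then either x ∈ T and x ∉ C; or x ∈ C ∩ T. In each case x ∈ ((C ∖ T) ∪ (T ∪ C)) ∩ (T ∩ (T ∪ C)), so T ⊆ ((C ∖ T) ∪ (T ∪ C)) ∩ (T ∩ (T ∪ C)).

(⟹) Let x ∈ ((C ∖ T) ∪ (T ∪ C)) ∩ (T ∩ (T ∪ C)). Then either x ∈ T and x ∉ C; or x ∈ C ∩ T. In each case x ∈ T, so ((C ∖ T) ∪ (T ∪ C)) ∩ (T ∩ (T ∪ C)) ⊆ T.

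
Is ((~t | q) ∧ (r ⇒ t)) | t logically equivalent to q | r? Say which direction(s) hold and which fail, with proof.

[⇒] This fails. Under t = F, r = F, q = F, the left side is true but the right side is false.

[⇐] This fails. Under t = F, r = T, q = F, the left side is false but the right side is true.

Neither implication holds.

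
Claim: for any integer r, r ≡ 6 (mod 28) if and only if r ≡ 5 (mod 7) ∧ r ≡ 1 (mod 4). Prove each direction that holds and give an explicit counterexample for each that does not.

[⇒] This fails: r = 6 gives 6 ≡ 6 (mod 28) but 6 ≡ 6 (mod 7), so the conjunction on the right does not hold.

[⇐] This fails: r = 5 satisfies both congruences on the right (5 ≡ 5 mod 7 and 5 ≡ 1 mod 4) yet 5 ≡ 5 (mod 28), not 6.

Neither implication holds.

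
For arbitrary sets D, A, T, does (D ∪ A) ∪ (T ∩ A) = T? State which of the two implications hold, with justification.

(⊆) fails and (⊇) fails.

(⟹) This inclusion fails. Take D = {1}, A = ∅, T = ∅; then 1 ∈ (D ∪ A) ∪ (T ∩ A) but 1 ∉ T.

(⟸) This inclusion fails. Take D = ∅, A = ∅, T = {1}; then 1 ∈ T but 1 ∉ (D ∪ A) ∪ (T ∩ A).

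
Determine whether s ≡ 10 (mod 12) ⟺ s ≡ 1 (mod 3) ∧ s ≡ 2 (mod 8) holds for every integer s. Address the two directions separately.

(→) This fails: s = 22 gives 22 ≡ 10 (mod 12) but 22 ≡ 6 (mod 8), so the conjunction on the right does not hold.

(←) Conversely, if s ≡ 1 (mod 3) and s ≡ 2 (mod 8), then by the Chinese remainder theorem s ≡ 10 (mod 24). Since 10 ≡ 10 (mod 12) and 12 ∣ 24, we get s ≡ 10 (mod 12).

Only the reverse direction holds.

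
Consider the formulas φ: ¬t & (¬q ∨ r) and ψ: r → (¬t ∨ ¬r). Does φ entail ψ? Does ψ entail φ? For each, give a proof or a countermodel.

(→) Assume the antecedent. If q is true, the antecedent forces (q = T, r = T, t = F), and r → (¬t ∨ ¬r) holds there. If q is false, the antecedent forces (q = F, r = F, t = F) or (q = F, r = T, t = F), and r → (¬t ∨ ¬r) holds there. Either way r → (¬t ∨ ¬r) holds.

(←) This fails. Under q = T, r = F, t = F, the left side is false but the right side is true.

The forward direction holds; the converse fails.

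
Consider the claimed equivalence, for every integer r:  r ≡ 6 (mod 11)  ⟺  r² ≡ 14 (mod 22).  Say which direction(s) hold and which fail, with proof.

(⇒) This fails: take r = 17. Then 17 ≡ 6 (mod 11), but 17² = 289 ≡ 3 (mod 22), not 14.

(⇐) This fails: take r = 16. Then 16² = 256 ≡ 14 (mod 22), yet 16 ≡ 5 (mod 11), not 6.

Neither implication holds.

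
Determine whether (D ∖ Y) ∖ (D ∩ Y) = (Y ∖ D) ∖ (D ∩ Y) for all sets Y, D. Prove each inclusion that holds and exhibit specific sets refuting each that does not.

Neither inclusion holds.

Forward inclusion. This inclusion fails. Take Y = ∅, D = {1}; then 1 ∈ (D ∖ Y) ∖ (D ∩ Y) but 1 ∉ (Y ∖ D) ∖ (D ∩ Y).

Reverse inclusion. This inclusion fails. Take Y = {1}, D = ∅; then 1 ∈ (Y ∖ D) ∖ (D ∩ Y) but 1 ∉ (D ∖ Y) ∖ (D ∩ Y).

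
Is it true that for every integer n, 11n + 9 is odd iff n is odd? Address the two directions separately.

Neither direction holds.

(⟹) This fails: n = 4 gives 11n + 9 = 53, which is odd, but 4 is even, not odd.

(⟸) This also fails: n = 5 is odd, but 11n + 9 = 64 is even, not odd.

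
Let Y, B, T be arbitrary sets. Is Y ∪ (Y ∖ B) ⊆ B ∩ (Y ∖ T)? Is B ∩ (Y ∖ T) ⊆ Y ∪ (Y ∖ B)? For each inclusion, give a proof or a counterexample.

The sets are not equal: only the reverse inclusion holds.

(⟸) Let x ∈ B ∩ (Y ∖ T). Then x ∈ Y ∩ B and x ∉ T, from which x ∈ Y ∪ (Y ∖ B).

(⟹) This inclusion fails. Take Y = {1}, B = ∅, T = ∅; then 1 ∈ Y ∪ (Y ∖ B) but 1 ∉ B ∩ (Y ∖ T).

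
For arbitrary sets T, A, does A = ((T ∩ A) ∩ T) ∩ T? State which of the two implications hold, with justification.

(⊆) This inclusion fails. Take T = ∅, A = {1}; then 1 ∈ A but 1 ∉ ((T ∩ A) ∩ T) ∩ T.

(⊇) Let x ∈ ((T ∩ A) ∩ T) ∩ T. Then x ∈ T ∩ A, from which x ∈ A.

(⊆) fails; (⊇) holds.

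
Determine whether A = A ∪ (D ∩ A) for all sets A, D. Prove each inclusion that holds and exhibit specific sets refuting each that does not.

(⊆) Let x ∈ A. Then either x ∈ A and x ∉ D; or x ∈ A ∩ D. In each case x ∈ A ∪ (D ∩ A), so A ⊆ A ∪ (D ∩ A).

(⊇) Let x ∈ A ∪ (D ∩ A). Then either x ∈ A and x ∉ D; or x ∈ A ∩ D. In each case x ∈ A, so A ∪ (D ∩ A) ⊆ A.

The two sets are equal.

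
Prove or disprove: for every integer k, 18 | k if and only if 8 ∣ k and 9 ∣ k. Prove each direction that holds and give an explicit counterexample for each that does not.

(⇒) fails; (⇐) holds.

(→) This fails: take k = 18. Certainly 18 ∣ 18, but 8 ∤ 18.

(←) Suppose 8 ∣ k and 9 ∣ k. Any common multiple of 8 and 9 is a multiple of their lcm; here gcd(8, 9) = 1, so lcm(8, 9) = 8·9 = 72, so 72 ∣ k. Since 18 ∣ 72, it follows that 18 ∣ k.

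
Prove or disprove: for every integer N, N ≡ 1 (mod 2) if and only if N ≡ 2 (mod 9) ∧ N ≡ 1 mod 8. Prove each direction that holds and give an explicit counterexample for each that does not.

(⟸) If N ≡ 2 (mod 9) and N ≡ 1 (mod 8), then by the Chinese remainder theorem N ≡ 65 (mod 72). Since 65 ≡ 1 (mod 2) and 2 ∣ 72, we get N ≡ 1 (mod 2).

(⟹) This fails: N = 1 gives 1 ≡ 1 (mod 2) but 1 ≡ 1 (mod 9), so the conjunction on the right does not hold.

Only the reverse direction holds.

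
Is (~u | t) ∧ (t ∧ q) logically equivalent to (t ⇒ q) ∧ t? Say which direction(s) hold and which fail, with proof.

Equivalent; both directions hold.

(⇒) Assume the antecedent. If u is true, the antecedent forces (u = T, q = T, t = T), and (t ⇒ q) ∧ t holds there. If u is false, the antecedent forces (u = F, q = T, t = T), and (t ⇒ q) ∧ t holds there. Either way (t ⇒ q) ∧ t holds.

(⇐) Assume the antecedent. If u is true, the antecedent forces (u = T, q = T, t = T), and (~u | t) ∧ (t ∧ q) holds there. If u is false, the antecedent forces (u = F, q = T, t = T), and (~u | t) ∧ (t ∧ q) holds there. Either way (~u | t) ∧ (t ∧ q) holds.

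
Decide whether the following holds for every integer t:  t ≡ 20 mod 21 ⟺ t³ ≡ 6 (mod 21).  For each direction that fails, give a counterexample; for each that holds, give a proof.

Forward direction. This fails: take t = 20. Then 20 ≡ 20 (mod 21), but 20³ = 8000 ≡ 20 (mod 21), not 6.

Converse. This fails: take t = 3. Then 3³ = 27 ≡ 6 (mod 21), yet 3 ≡ 3 (mod 21), not 20.

Neither direction holds.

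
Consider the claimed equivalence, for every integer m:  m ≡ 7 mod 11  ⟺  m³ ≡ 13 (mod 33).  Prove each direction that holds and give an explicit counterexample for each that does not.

Only the reverse direction holds.

[⇒] This fails: take m = 18. Then 18 ≡ 7 (mod 11), but 18³ = 5832 ≡ 24 (mod 33), not 13.

[⇐] Conversely, the residues r modulo 33 with r³ ≡ 13 (mod 33) are exactly {7}, and each is ≡ 7 (mod 11).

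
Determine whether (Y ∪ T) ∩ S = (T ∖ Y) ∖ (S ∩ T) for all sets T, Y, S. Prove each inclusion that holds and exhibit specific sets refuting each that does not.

Neither inclusion holds.

(⟹) This inclusion fails. Take T = {1}, Y = ∅, S = {1}; then 1 ∈ (Y ∪ T) ∩ S but 1 ∉ (T ∖ Y) ∖ (S ∩ T).

(⟸) This inclusion fails. Take T = {1}, Y = ∅, S = ∅; then 1 ∈ (T ∖ Y) ∖ (S ∩ T) but 1 ∉ (Y ∪ T) ∩ S.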